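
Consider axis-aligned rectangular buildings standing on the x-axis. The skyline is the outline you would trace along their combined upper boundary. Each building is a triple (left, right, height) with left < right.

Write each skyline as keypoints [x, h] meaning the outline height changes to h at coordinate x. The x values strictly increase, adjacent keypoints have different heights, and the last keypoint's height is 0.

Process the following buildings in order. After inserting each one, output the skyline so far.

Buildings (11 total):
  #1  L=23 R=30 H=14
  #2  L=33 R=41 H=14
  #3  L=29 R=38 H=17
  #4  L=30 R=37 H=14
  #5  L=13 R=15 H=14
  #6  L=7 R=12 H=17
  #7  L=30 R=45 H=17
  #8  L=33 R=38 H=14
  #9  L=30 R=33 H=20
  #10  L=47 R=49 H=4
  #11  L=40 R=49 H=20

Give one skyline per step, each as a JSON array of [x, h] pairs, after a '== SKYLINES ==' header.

== SKYLINES ==
[[23,14],[30,0]]
[[23,14],[30,0],[33,14],[41,0]]
[[23,14],[29,17],[38,14],[41,0]]
[[23,14],[29,17],[38,14],[41,0]]
[[13,14],[15,0],[23,14],[29,17],[38,14],[41,0]]
[[7,17],[12,0],[13,14],[15,0],[23,14],[29,17],[38,14],[41,0]]
[[7,17],[12,0],[13,14],[15,0],[23,14],[29,17],[45,0]]
[[7,17],[12,0],[13,14],[15,0],[23,14],[29,17],[45,0]]
[[7,17],[12,0],[13,14],[15,0],[23,14],[29,17],[30,20],[33,17],[45,0]]
[[7,17],[12,0],[13,14],[15,0],[23,14],[29,17],[30,20],[33,17],[45,0],[47,4],[49,0]]
[[7,17],[12,0],[13,14],[15,0],[23,14],[29,17],[30,20],[33,17],[40,20],[49,0]]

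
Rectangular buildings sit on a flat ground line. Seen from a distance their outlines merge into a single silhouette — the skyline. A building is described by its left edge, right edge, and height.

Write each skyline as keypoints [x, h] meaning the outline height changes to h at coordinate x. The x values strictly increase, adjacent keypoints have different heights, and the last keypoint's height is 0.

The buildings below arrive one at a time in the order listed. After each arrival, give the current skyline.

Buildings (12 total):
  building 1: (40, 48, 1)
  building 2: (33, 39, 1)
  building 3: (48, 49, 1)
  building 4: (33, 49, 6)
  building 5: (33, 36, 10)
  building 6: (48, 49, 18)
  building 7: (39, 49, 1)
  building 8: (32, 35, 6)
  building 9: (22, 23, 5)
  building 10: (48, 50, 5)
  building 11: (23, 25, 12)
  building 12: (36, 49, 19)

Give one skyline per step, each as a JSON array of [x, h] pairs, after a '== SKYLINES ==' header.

== SKYLINES ==
[[40,1],[48,0]]
[[33,1],[39,0],[40,1],[48,0]]
[[33,1],[39,0],[40,1],[49,0]]
[[33,6],[49,0]]
[[33,10],[36,6],[49,0]]
[[33,10],[36,6],[48,18],[49,0]]
[[33,10],[36,6],[48,18],[49,0]]
[[32,6],[33,10],[36,6],[48,18],[49,0]]
[[22,5],[23,0],[32,6],[33,10],[36,6],[48,18],[49,0]]
[[22,5],[23,0],[32,6],[33,10],[36,6],[48,18],[49,5],[50,0]]
[[22,5],[23,12],[25,0],[32,6],[33,10],[36,6],[48,18],[49,5],[50,0]]
[[22,5],[23,12],[25,0],[32,6],[33,10],[36,19],[49,5],[50,0]]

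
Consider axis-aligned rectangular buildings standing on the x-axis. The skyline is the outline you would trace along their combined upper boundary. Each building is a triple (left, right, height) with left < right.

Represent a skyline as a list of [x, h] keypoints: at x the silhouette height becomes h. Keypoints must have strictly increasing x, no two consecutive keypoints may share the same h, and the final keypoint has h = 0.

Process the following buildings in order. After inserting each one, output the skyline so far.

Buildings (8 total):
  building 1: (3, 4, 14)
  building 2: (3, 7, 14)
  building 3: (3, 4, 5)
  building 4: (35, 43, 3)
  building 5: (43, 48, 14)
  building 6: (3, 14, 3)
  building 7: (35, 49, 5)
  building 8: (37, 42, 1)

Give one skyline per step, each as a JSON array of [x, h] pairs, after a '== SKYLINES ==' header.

== SKYLINES ==
[[3,14],[4,0]]
[[3,14],[7,0]]
[[3,14],[7,0]]
[[3,14],[7,0],[35,3],[43,0]]
[[3,14],[7,0],[35,3],[43,14],[48,0]]
[[3,14],[7,3],[14,0],[35,3],[43,14],[48,0]]
[[3,14],[7,3],[14,0],[35,5],[43,14],[48,5],[49,0]]
[[3,14],[7,3],[14,0],[35,5],[43,14],[48,5],[49,0]]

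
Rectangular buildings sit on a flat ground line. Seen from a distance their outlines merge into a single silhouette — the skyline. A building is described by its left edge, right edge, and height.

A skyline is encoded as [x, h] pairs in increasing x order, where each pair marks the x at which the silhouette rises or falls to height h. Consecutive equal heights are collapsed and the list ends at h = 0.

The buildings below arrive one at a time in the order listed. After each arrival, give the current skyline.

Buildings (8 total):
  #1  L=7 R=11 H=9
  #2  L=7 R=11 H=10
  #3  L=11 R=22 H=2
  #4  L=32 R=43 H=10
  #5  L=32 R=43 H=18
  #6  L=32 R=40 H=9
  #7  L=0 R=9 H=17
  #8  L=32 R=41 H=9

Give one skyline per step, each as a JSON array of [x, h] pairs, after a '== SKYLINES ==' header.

== SKYLINES ==
[[7,9],[11,0]]
[[7,10],[11,0]]
[[7,10],[11,2],[22,0]]
[[7,10],[11,2],[22,0],[32,10],[43,0]]
[[7,10],[11,2],[22,0],[32,18],[43,0]]
[[7,10],[11,2],[22,0],[32,18],[43,0]]
[[0,17],[9,10],[11,2],[22,0],[32,18],[43,0]]
[[0,17],[9,10],[11,2],[22,0],[32,18],[43,0]]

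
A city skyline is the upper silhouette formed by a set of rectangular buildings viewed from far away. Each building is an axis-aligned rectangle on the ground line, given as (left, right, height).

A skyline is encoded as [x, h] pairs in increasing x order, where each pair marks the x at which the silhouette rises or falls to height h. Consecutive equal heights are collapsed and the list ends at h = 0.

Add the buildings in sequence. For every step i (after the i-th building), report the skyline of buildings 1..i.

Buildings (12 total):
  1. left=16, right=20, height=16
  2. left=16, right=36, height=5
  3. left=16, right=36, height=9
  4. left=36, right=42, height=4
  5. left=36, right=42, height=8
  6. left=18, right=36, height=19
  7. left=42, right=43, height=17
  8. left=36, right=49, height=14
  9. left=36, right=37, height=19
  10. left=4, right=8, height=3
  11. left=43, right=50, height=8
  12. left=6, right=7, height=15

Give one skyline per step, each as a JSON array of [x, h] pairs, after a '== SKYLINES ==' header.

== SKYLINES ==
[[16,16],[20,0]]
[[16,16],[20,5],[36,0]]
[[16,16],[20,9],[36,0]]
[[16,16],[20,9],[36,4],[42,0]]
[[16,16],[20,9],[36,8],[42,0]]
[[16,16],[18,19],[36,8],[42,0]]
[[16,16],[18,19],[36,8],[42,17],[43,0]]
[[16,16],[18,19],[36,14],[42,17],[43,14],[49,0]]
[[16,16],[18,19],[37,14],[42,17],[43,14],[49,0]]
[[4,3],[8,0],[16,16],[18,19],[37,14],[42,17],[43,14],[49,0]]
[[4,3],[8,0],[16,16],[18,19],[37,14],[42,17],[43,14],[49,8],[50,0]]
[[4,3],[6,15],[7,3],[8,0],[16,16],[18,19],[37,14],[42,17],[43,14],[49,8],[50,0]]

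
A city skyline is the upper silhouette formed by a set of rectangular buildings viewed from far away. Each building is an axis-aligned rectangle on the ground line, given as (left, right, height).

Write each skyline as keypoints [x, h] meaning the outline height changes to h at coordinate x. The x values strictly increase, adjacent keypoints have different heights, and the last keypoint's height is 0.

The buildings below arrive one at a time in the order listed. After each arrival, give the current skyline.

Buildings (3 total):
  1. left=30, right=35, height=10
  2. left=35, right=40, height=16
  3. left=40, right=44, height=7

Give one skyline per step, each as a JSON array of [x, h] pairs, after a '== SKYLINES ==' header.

== SKYLINES ==
[[30,10],[35,0]]
[[30,10],[35,16],[40,0]]
[[30,10],[35,16],[40,7],[44,0]]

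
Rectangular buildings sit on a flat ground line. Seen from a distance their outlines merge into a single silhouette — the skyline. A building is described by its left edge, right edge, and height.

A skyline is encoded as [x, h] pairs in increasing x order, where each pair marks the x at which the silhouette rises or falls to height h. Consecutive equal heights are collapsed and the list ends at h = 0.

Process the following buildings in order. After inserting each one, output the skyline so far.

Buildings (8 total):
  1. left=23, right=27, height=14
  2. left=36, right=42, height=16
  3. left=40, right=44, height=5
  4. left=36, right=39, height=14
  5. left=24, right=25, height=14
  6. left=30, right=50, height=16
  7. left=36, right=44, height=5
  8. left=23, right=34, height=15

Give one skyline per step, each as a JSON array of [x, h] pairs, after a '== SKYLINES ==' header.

== SKYLINES ==
[[23,14],[27,0]]
[[23,14],[27,0],[36,16],[42,0]]
[[23,14],[27,0],[36,16],[42,5],[44,0]]
[[23,14],[27,0],[36,16],[42,5],[44,0]]
[[23,14],[27,0],[36,16],[42,5],[44,0]]
[[23,14],[27,0],[30,16],[50,0]]
[[23,14],[27,0],[30,16],[50,0]]
[[23,15],[30,16],[50,0]]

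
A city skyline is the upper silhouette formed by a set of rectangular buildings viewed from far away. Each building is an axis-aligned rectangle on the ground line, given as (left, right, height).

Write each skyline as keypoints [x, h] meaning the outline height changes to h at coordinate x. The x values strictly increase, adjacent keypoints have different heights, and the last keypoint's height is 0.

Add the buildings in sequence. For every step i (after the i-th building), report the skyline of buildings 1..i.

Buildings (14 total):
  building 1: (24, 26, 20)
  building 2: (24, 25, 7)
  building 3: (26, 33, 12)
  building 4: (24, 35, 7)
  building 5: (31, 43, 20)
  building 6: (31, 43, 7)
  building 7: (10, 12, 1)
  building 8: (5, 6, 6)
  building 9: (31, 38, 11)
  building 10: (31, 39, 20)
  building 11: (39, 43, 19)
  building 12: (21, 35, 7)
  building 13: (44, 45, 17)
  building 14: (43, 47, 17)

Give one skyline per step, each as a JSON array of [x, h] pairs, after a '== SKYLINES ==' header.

== SKYLINES ==
[[24,20],[26,0]]
[[24,20],[26,0]]
[[24,20],[26,12],[33,0]]
[[24,20],[26,12],[33,7],[35,0]]
[[24,20],[26,12],[31,20],[43,0]]
[[24,20],[26,12],[31,20],[43,0]]
[[10,1],[12,0],[24,20],[26,12],[31,20],[43,0]]
[[5,6],[6,0],[10,1],[12,0],[24,20],[26,12],[31,20],[43,0]]
[[5,6],[6,0],[10,1],[12,0],[24,20],[26,12],[31,20],[43,0]]
[[5,6],[6,0],[10,1],[12,0],[24,20],[26,12],[31,20],[43,0]]
[[5,6],[6,0],[10,1],[12,0],[24,20],[26,12],[31,20],[43,0]]
[[5,6],[6,0],[10,1],[12,0],[21,7],[24,20],[26,12],[31,20],[43,0]]
[[5,6],[6,0],[10,1],[12,0],[21,7],[24,20],[26,12],[31,20],[43,0],[44,17],[45,0]]
[[5,6],[6,0],[10,1],[12,0],[21,7],[24,20],[26,12],[31,20],[43,17],[47,0]]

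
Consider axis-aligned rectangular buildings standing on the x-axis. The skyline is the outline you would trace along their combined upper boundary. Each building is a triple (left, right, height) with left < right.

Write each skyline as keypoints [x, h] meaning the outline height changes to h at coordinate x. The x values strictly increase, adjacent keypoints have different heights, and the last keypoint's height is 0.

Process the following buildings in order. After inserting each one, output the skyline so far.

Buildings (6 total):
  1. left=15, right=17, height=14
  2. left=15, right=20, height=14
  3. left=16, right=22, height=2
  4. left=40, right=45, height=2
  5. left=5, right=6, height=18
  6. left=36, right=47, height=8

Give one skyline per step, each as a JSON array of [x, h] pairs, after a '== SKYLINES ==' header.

== SKYLINES ==
[[15,14],[17,0]]
[[15,14],[20,0]]
[[15,14],[20,2],[22,0]]
[[15,14],[20,2],[22,0],[40,2],[45,0]]
[[5,18],[6,0],[15,14],[20,2],[22,0],[40,2],[45,0]]
[[5,18],[6,0],[15,14],[20,2],[22,0],[36,8],[47,0]]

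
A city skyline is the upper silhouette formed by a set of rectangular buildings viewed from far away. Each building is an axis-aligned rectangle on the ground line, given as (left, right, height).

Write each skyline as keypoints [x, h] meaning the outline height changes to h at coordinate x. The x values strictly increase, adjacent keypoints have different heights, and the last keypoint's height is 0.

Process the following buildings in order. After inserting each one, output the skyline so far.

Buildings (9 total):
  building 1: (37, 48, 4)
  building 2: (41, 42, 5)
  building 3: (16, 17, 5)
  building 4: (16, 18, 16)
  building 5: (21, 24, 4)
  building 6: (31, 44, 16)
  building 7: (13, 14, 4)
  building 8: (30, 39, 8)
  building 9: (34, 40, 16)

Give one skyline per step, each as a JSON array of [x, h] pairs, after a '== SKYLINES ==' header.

== SKYLINES ==
[[37,4],[48,0]]
[[37,4],[41,5],[42,4],[48,0]]
[[16,5],[17,0],[37,4],[41,5],[42,4],[48,0]]
[[16,16],[18,0],[37,4],[41,5],[42,4],[48,0]]
[[16,16],[18,0],[21,4],[24,0],[37,4],[41,5],[42,4],[48,0]]
[[16,16],[18,0],[21,4],[24,0],[31,16],[44,4],[48,0]]
[[13,4],[14,0],[16,16],[18,0],[21,4],[24,0],[31,16],[44,4],[48,0]]
[[13,4],[14,0],[16,16],[18,0],[21,4],[24,0],[30,8],[31,16],[44,4],[48,0]]
[[13,4],[14,0],[16,16],[18,0],[21,4],[24,0],[30,8],[31,16],[44,4],[48,0]]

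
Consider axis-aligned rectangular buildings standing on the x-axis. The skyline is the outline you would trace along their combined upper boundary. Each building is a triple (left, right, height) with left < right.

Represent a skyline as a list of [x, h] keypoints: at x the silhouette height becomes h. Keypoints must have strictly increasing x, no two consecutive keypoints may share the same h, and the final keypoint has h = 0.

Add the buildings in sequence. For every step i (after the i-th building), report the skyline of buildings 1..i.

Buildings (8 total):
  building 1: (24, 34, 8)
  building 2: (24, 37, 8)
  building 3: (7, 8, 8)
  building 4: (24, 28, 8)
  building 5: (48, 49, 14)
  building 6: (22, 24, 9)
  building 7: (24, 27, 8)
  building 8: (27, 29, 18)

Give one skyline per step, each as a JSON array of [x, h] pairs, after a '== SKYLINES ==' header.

== SKYLINES ==
[[24,8],[34,0]]
[[24,8],[37,0]]
[[7,8],[8,0],[24,8],[37,0]]
[[7,8],[8,0],[24,8],[37,0]]
[[7,8],[8,0],[24,8],[37,0],[48,14],[49,0]]
[[7,8],[8,0],[22,9],[24,8],[37,0],[48,14],[49,0]]
[[7,8],[8,0],[22,9],[24,8],[37,0],[48,14],[49,0]]
[[7,8],[8,0],[22,9],[24,8],[27,18],[29,8],[37,0],[48,14],[49,0]]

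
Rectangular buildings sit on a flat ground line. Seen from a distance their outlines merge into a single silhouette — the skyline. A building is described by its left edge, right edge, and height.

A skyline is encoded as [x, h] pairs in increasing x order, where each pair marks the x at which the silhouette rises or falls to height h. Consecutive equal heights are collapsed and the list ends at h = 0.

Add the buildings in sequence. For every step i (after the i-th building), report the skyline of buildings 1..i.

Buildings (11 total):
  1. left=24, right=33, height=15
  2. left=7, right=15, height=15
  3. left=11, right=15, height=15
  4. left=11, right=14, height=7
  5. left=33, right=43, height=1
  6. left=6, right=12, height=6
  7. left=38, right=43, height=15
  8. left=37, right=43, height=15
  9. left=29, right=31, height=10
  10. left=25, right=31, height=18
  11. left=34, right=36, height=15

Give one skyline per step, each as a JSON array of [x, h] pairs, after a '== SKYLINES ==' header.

== SKYLINES ==
[[24,15],[33,0]]
[[7,15],[15,0],[24,15],[33,0]]
[[7,15],[15,0],[24,15],[33,0]]
[[7,15],[15,0],[24,15],[33,0]]
[[7,15],[15,0],[24,15],[33,1],[43,0]]
[[6,6],[7,15],[15,0],[24,15],[33,1],[43,0]]
[[6,6],[7,15],[15,0],[24,15],[33,1],[38,15],[43,0]]
[[6,6],[7,15],[15,0],[24,15],[33,1],[37,15],[43,0]]
[[6,6],[7,15],[15,0],[24,15],[33,1],[37,15],[43,0]]
[[6,6],[7,15],[15,0],[24,15],[25,18],[31,15],[33,1],[37,15],[43,0]]
[[6,6],[7,15],[15,0],[24,15],[25,18],[31,15],[33,1],[34,15],[36,1],[37,15],[43,0]]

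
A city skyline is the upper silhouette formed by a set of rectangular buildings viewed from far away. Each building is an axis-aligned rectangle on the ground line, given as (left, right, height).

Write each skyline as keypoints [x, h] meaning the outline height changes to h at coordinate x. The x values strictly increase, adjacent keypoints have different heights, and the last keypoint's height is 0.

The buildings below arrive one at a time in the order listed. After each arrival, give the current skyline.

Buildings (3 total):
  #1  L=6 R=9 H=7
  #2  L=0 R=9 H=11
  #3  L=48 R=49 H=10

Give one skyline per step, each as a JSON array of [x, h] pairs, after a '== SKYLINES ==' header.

== SKYLINES ==
[[6,7],[9,0]]
[[0,11],[9,0]]
[[0,11],[9,0],[48,10],[49,0]]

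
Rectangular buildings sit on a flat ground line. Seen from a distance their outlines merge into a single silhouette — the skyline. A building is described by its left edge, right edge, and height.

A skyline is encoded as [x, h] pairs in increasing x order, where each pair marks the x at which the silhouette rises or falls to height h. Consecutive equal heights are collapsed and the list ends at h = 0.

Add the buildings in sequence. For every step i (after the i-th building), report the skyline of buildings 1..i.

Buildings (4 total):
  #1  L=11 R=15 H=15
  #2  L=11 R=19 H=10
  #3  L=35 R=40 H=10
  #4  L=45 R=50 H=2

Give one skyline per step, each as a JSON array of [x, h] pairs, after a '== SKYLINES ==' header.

== SKYLINES ==
[[11,15],[15,0]]
[[11,15],[15,10],[19,0]]
[[11,15],[15,10],[19,0],[35,10],[40,0]]
[[11,15],[15,10],[19,0],[35,10],[40,0],[45,2],[50,0]]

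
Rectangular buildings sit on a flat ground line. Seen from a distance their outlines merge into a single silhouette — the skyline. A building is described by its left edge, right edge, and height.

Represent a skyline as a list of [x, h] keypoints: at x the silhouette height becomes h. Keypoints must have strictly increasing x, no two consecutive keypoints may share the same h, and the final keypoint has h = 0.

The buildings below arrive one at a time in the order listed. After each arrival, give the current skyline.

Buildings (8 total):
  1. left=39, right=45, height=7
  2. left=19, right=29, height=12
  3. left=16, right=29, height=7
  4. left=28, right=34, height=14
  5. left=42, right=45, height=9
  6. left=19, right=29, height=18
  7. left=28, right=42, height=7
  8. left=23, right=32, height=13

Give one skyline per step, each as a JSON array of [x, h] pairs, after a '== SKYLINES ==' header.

== SKYLINES ==
[[39,7],[45,0]]
[[19,12],[29,0],[39,7],[45,0]]
[[16,7],[19,12],[29,0],[39,7],[45,0]]
[[16,7],[19,12],[28,14],[34,0],[39,7],[45,0]]
[[16,7],[19,12],[28,14],[34,0],[39,7],[42,9],[45,0]]
[[16,7],[19,18],[29,14],[34,0],[39,7],[42,9],[45,0]]
[[16,7],[19,18],[29,14],[34,7],[42,9],[45,0]]
[[16,7],[19,18],[29,14],[34,7],[42,9],[45,0]]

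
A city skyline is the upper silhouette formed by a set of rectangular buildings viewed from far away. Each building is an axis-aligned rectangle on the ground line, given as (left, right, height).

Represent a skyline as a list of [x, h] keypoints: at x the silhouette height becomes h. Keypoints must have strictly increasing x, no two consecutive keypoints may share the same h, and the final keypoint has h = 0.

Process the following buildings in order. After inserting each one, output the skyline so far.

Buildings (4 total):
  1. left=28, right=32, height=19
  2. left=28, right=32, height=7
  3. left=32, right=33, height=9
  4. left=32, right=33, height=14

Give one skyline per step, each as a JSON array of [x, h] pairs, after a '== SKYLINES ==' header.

== SKYLINES ==
[[28,19],[32,0]]
[[28,19],[32,0]]
[[28,19],[32,9],[33,0]]
[[28,19],[32,14],[33,0]]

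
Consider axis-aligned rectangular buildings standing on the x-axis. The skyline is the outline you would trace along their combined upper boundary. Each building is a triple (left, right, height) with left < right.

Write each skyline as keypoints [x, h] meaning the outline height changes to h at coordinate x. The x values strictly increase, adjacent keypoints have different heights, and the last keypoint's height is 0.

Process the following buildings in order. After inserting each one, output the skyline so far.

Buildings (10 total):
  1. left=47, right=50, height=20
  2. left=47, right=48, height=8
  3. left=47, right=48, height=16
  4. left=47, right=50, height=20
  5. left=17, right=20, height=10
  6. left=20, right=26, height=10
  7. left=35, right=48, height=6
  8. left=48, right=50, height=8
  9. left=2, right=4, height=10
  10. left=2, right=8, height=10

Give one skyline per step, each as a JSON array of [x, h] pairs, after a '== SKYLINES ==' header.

== SKYLINES ==
[[47,20],[50,0]]
[[47,20],[50,0]]
[[47,20],[50,0]]
[[47,20],[50,0]]
[[17,10],[20,0],[47,20],[50,0]]
[[17,10],[26,0],[47,20],[50,0]]
[[17,10],[26,0],[35,6],[47,20],[50,0]]
[[17,10],[26,0],[35,6],[47,20],[50,0]]
[[2,10],[4,0],[17,10],[26,0],[35,6],[47,20],[50,0]]
[[2,10],[8,0],[17,10],[26,0],[35,6],[47,20],[50,0]]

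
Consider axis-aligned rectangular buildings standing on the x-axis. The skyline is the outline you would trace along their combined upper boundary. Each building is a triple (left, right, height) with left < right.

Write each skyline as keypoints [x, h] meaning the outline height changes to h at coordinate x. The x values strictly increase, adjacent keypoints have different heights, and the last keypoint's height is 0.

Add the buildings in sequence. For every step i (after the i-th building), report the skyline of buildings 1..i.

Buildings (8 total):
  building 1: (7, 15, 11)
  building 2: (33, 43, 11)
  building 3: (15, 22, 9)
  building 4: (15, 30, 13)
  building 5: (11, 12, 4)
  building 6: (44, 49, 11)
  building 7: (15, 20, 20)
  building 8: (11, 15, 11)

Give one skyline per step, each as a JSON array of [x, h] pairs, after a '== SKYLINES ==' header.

== SKYLINES ==
[[7,11],[15,0]]
[[7,11],[15,0],[33,11],[43,0]]
[[7,11],[15,9],[22,0],[33,11],[43,0]]
[[7,11],[15,13],[30,0],[33,11],[43,0]]
[[7,11],[15,13],[30,0],[33,11],[43,0]]
[[7,11],[15,13],[30,0],[33,11],[43,0],[44,11],[49,0]]
[[7,11],[15,20],[20,13],[30,0],[33,11],[43,0],[44,11],[49,0]]
[[7,11],[15,20],[20,13],[30,0],[33,11],[43,0],[44,11],[49,0]]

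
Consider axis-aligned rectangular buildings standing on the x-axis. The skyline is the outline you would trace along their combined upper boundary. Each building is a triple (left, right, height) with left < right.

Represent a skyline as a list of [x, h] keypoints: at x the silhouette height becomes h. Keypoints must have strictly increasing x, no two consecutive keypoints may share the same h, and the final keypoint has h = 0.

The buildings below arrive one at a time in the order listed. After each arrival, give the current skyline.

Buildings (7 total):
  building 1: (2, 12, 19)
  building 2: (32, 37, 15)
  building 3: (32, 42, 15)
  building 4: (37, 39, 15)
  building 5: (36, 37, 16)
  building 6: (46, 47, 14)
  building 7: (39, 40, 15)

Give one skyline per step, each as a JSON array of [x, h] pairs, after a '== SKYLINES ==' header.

== SKYLINES ==
[[2,19],[12,0]]
[[2,19],[12,0],[32,15],[37,0]]
[[2,19],[12,0],[32,15],[42,0]]
[[2,19],[12,0],[32,15],[42,0]]
[[2,19],[12,0],[32,15],[36,16],[37,15],[42,0]]
[[2,19],[12,0],[32,15],[36,16],[37,15],[42,0],[46,14],[47,0]]
[[2,19],[12,0],[32,15],[36,16],[37,15],[42,0],[46,14],[47,0]]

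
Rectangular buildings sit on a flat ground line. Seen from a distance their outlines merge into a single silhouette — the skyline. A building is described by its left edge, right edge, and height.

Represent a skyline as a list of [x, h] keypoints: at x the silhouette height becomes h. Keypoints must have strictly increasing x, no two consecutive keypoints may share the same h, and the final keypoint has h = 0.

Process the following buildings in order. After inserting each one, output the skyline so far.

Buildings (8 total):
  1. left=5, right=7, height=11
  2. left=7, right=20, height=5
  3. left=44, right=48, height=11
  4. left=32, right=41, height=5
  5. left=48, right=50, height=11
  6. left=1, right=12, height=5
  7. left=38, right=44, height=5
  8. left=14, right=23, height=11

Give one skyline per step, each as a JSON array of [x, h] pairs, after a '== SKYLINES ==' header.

== SKYLINES ==
[[5,11],[7,0]]
[[5,11],[7,5],[20,0]]
[[5,11],[7,5],[20,0],[44,11],[48,0]]
[[5,11],[7,5],[20,0],[32,5],[41,0],[44,11],[48,0]]
[[5,11],[7,5],[20,0],[32,5],[41,0],[44,11],[50,0]]
[[1,5],[5,11],[7,5],[20,0],[32,5],[41,0],[44,11],[50,0]]
[[1,5],[5,11],[7,5],[20,0],[32,5],[44,11],[50,0]]
[[1,5],[5,11],[7,5],[14,11],[23,0],[32,5],[44,11],[50,0]]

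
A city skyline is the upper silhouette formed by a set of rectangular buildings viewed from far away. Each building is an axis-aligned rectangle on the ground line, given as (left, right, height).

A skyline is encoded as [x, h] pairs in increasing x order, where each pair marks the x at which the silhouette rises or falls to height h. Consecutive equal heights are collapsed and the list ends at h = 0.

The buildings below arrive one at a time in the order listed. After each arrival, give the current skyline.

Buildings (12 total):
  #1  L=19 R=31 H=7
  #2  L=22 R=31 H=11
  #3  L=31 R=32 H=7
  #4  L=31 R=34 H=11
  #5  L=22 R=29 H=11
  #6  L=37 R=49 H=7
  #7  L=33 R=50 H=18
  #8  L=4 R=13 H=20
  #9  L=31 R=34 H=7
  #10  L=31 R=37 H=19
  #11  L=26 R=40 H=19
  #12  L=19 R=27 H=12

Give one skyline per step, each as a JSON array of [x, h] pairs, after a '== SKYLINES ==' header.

== SKYLINES ==
[[19,7],[31,0]]
[[19,7],[22,11],[31,0]]
[[19,7],[22,11],[31,7],[32,0]]
[[19,7],[22,11],[34,0]]
[[19,7],[22,11],[34,0]]
[[19,7],[22,11],[34,0],[37,7],[49,0]]
[[19,7],[22,11],[33,18],[50,0]]
[[4,20],[13,0],[19,7],[22,11],[33,18],[50,0]]
[[4,20],[13,0],[19,7],[22,11],[33,18],[50,0]]
[[4,20],[13,0],[19,7],[22,11],[31,19],[37,18],[50,0]]
[[4,20],[13,0],[19,7],[22,11],[26,19],[40,18],[50,0]]
[[4,20],[13,0],[19,12],[26,19],[40,18],[50,0]]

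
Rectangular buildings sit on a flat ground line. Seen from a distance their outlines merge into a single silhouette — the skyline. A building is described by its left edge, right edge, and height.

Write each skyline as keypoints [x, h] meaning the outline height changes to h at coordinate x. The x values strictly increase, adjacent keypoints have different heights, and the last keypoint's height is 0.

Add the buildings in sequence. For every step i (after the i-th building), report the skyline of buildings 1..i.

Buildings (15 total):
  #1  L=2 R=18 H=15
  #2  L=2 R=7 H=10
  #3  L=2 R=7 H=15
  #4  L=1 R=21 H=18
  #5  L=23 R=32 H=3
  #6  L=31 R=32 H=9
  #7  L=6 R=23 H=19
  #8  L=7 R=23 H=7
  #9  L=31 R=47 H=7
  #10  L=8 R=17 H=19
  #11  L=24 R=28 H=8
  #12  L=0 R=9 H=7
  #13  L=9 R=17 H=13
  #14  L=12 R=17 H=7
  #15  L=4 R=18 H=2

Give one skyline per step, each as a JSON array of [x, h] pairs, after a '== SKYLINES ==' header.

== SKYLINES ==
[[2,15],[18,0]]
[[2,15],[18,0]]
[[2,15],[18,0]]
[[1,18],[21,0]]
[[1,18],[21,0],[23,3],[32,0]]
[[1,18],[21,0],[23,3],[31,9],[32,0]]
[[1,18],[6,19],[23,3],[31,9],[32,0]]
[[1,18],[6,19],[23,3],[31,9],[32,0]]
[[1,18],[6,19],[23,3],[31,9],[32,7],[47,0]]
[[1,18],[6,19],[23,3],[31,9],[32,7],[47,0]]
[[1,18],[6,19],[23,3],[24,8],[28,3],[31,9],[32,7],[47,0]]
[[0,7],[1,18],[6,19],[23,3],[24,8],[28,3],[31,9],[32,7],[47,0]]
[[0,7],[1,18],[6,19],[23,3],[24,8],[28,3],[31,9],[32,7],[47,0]]
[[0,7],[1,18],[6,19],[23,3],[24,8],[28,3],[31,9],[32,7],[47,0]]
[[0,7],[1,18],[6,19],[23,3],[24,8],[28,3],[31,9],[32,7],[47,0]]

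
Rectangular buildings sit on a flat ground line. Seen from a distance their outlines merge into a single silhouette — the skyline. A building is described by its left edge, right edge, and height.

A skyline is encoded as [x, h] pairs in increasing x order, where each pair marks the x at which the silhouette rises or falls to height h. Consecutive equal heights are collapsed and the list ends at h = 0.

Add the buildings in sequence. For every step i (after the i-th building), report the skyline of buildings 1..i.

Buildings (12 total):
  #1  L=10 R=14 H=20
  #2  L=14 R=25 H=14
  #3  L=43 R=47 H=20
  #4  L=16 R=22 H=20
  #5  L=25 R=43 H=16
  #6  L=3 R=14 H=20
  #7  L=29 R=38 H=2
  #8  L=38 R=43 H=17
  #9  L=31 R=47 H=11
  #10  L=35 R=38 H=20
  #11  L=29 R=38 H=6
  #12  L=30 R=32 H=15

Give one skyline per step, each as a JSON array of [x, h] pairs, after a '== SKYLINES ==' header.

== SKYLINES ==
[[10,20],[14,0]]
[[10,20],[14,14],[25,0]]
[[10,20],[14,14],[25,0],[43,20],[47,0]]
[[10,20],[14,14],[16,20],[22,14],[25,0],[43,20],[47,0]]
[[10,20],[14,14],[16,20],[22,14],[25,16],[43,20],[47,0]]
[[3,20],[14,14],[16,20],[22,14],[25,16],[43,20],[47,0]]
[[3,20],[14,14],[16,20],[22,14],[25,16],[43,20],[47,0]]
[[3,20],[14,14],[16,20],[22,14],[25,16],[38,17],[43,20],[47,0]]
[[3,20],[14,14],[16,20],[22,14],[25,16],[38,17],[43,20],[47,0]]
[[3,20],[14,14],[16,20],[22,14],[25,16],[35,20],[38,17],[43,20],[47,0]]
[[3,20],[14,14],[16,20],[22,14],[25,16],[35,20],[38,17],[43,20],[47,0]]
[[3,20],[14,14],[16,20],[22,14],[25,16],[35,20],[38,17],[43,20],[47,0]]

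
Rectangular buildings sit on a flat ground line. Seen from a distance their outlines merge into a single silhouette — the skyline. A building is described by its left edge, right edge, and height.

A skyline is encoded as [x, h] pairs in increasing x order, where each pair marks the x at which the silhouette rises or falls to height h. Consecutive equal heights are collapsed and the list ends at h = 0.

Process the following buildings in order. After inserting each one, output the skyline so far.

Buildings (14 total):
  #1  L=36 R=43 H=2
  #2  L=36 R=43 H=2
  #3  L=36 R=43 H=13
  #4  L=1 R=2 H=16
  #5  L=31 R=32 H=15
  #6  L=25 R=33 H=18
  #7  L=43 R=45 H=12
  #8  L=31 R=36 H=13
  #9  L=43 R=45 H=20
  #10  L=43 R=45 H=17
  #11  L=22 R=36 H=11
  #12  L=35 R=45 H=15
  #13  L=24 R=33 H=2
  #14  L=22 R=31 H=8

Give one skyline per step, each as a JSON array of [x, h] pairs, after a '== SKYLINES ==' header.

== SKYLINES ==
[[36,2],[43,0]]
[[36,2],[43,0]]
[[36,13],[43,0]]
[[1,16],[2,0],[36,13],[43,0]]
[[1,16],[2,0],[31,15],[32,0],[36,13],[43,0]]
[[1,16],[2,0],[25,18],[33,0],[36,13],[43,0]]
[[1,16],[2,0],[25,18],[33,0],[36,13],[43,12],[45,0]]
[[1,16],[2,0],[25,18],[33,13],[43,12],[45,0]]
[[1,16],[2,0],[25,18],[33,13],[43,20],[45,0]]
[[1,16],[2,0],[25,18],[33,13],[43,20],[45,0]]
[[1,16],[2,0],[22,11],[25,18],[33,13],[43,20],[45,0]]
[[1,16],[2,0],[22,11],[25,18],[33,13],[35,15],[43,20],[45,0]]
[[1,16],[2,0],[22,11],[25,18],[33,13],[35,15],[43,20],[45,0]]
[[1,16],[2,0],[22,11],[25,18],[33,13],[35,15],[43,20],[45,0]]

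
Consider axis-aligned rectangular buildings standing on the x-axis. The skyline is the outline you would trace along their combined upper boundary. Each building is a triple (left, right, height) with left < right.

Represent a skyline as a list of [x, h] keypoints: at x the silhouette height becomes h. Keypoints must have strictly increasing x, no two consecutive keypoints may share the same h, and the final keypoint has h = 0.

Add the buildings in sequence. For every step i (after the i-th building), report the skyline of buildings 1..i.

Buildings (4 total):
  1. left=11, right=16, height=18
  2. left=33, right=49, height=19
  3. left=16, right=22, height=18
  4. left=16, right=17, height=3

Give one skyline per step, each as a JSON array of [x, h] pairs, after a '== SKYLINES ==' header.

== SKYLINES ==
[[11,18],[16,0]]
[[11,18],[16,0],[33,19],[49,0]]
[[11,18],[22,0],[33,19],[49,0]]
[[11,18],[22,0],[33,19],[49,0]]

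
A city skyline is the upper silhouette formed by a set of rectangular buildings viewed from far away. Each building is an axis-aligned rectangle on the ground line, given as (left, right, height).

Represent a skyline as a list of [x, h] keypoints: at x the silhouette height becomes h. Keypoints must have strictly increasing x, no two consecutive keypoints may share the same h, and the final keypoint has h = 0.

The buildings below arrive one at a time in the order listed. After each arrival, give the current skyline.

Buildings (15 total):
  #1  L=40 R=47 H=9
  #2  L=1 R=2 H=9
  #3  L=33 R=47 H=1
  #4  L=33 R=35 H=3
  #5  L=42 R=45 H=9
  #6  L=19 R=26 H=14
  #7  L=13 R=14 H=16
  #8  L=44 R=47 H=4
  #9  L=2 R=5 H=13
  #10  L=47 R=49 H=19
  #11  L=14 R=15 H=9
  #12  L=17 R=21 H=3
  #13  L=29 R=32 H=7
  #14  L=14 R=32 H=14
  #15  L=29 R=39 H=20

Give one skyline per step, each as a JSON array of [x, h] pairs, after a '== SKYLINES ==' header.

== SKYLINES ==
[[40,9],[47,0]]
[[1,9],[2,0],[40,9],[47,0]]
[[1,9],[2,0],[33,1],[40,9],[47,0]]
[[1,9],[2,0],[33,3],[35,1],[40,9],[47,0]]
[[1,9],[2,0],[33,3],[35,1],[40,9],[47,0]]
[[1,9],[2,0],[19,14],[26,0],[33,3],[35,1],[40,9],[47,0]]
[[1,9],[2,0],[13,16],[14,0],[19,14],[26,0],[33,3],[35,1],[40,9],[47,0]]
[[1,9],[2,0],[13,16],[14,0],[19,14],[26,0],[33,3],[35,1],[40,9],[47,0]]
[[1,9],[2,13],[5,0],[13,16],[14,0],[19,14],[26,0],[33,3],[35,1],[40,9],[47,0]]
[[1,9],[2,13],[5,0],[13,16],[14,0],[19,14],[26,0],[33,3],[35,1],[40,9],[47,19],[49,0]]
[[1,9],[2,13],[5,0],[13,16],[14,9],[15,0],[19,14],[26,0],[33,3],[35,1],[40,9],[47,19],[49,0]]
[[1,9],[2,13],[5,0],[13,16],[14,9],[15,0],[17,3],[19,14],[26,0],[33,3],[35,1],[40,9],[47,19],[49,0]]
[[1,9],[2,13],[5,0],[13,16],[14,9],[15,0],[17,3],[19,14],[26,0],[29,7],[32,0],[33,3],[35,1],[40,9],[47,19],[49,0]]
[[1,9],[2,13],[5,0],[13,16],[14,14],[32,0],[33,3],[35,1],[40,9],[47,19],[49,0]]
[[1,9],[2,13],[5,0],[13,16],[14,14],[29,20],[39,1],[40,9],[47,19],[49,0]]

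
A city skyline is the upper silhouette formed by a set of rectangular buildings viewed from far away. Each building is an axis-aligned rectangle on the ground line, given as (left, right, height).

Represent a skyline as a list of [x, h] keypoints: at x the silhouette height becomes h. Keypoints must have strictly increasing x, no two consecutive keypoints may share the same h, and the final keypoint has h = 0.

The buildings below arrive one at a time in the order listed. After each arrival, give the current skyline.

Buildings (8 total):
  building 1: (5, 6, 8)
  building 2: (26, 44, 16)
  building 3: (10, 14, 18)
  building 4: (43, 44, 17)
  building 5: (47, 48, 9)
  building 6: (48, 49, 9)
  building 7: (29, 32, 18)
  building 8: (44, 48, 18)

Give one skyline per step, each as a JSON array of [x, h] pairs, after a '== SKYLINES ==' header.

== SKYLINES ==
[[5,8],[6,0]]
[[5,8],[6,0],[26,16],[44,0]]
[[5,8],[6,0],[10,18],[14,0],[26,16],[44,0]]
[[5,8],[6,0],[10,18],[14,0],[26,16],[43,17],[44,0]]
[[5,8],[6,0],[10,18],[14,0],[26,16],[43,17],[44,0],[47,9],[48,0]]
[[5,8],[6,0],[10,18],[14,0],[26,16],[43,17],[44,0],[47,9],[49,0]]
[[5,8],[6,0],[10,18],[14,0],[26,16],[29,18],[32,16],[43,17],[44,0],[47,9],[49,0]]
[[5,8],[6,0],[10,18],[14,0],[26,16],[29,18],[32,16],[43,17],[44,18],[48,9],[49,0]]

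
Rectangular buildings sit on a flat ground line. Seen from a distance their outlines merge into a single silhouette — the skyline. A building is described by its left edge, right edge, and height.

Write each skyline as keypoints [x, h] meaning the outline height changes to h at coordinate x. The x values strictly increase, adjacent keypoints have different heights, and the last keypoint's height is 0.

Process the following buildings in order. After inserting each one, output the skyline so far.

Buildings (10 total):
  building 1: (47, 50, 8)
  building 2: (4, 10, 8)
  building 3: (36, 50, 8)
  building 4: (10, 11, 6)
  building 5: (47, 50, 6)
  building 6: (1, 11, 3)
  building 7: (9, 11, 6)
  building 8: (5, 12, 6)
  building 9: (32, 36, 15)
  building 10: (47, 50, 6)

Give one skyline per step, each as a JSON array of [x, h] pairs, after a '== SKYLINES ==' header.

== SKYLINES ==
[[47,8],[50,0]]
[[4,8],[10,0],[47,8],[50,0]]
[[4,8],[10,0],[36,8],[50,0]]
[[4,8],[10,6],[11,0],[36,8],[50,0]]
[[4,8],[10,6],[11,0],[36,8],[50,0]]
[[1,3],[4,8],[10,6],[11,0],[36,8],[50,0]]
[[1,3],[4,8],[10,6],[11,0],[36,8],[50,0]]
[[1,3],[4,8],[10,6],[12,0],[36,8],[50,0]]
[[1,3],[4,8],[10,6],[12,0],[32,15],[36,8],[50,0]]
[[1,3],[4,8],[10,6],[12,0],[32,15],[36,8],[50,0]]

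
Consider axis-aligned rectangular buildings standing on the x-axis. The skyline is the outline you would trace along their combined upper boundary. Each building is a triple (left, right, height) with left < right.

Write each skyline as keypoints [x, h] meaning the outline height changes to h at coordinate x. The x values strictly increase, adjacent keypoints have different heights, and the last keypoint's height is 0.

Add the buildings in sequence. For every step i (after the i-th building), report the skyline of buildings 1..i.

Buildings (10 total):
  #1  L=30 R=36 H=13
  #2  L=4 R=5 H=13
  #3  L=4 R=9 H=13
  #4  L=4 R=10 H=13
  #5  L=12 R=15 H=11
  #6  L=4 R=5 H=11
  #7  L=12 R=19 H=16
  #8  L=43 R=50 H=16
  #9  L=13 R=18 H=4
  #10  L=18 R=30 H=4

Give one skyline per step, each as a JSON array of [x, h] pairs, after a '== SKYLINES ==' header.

== SKYLINES ==
[[30,13],[36,0]]
[[4,13],[5,0],[30,13],[36,0]]
[[4,13],[9,0],[30,13],[36,0]]
[[4,13],[10,0],[30,13],[36,0]]
[[4,13],[10,0],[12,11],[15,0],[30,13],[36,0]]
[[4,13],[10,0],[12,11],[15,0],[30,13],[36,0]]
[[4,13],[10,0],[12,16],[19,0],[30,13],[36,0]]
[[4,13],[10,0],[12,16],[19,0],[30,13],[36,0],[43,16],[50,0]]
[[4,13],[10,0],[12,16],[19,0],[30,13],[36,0],[43,16],[50,0]]
[[4,13],[10,0],[12,16],[19,4],[30,13],[36,0],[43,16],[50,0]]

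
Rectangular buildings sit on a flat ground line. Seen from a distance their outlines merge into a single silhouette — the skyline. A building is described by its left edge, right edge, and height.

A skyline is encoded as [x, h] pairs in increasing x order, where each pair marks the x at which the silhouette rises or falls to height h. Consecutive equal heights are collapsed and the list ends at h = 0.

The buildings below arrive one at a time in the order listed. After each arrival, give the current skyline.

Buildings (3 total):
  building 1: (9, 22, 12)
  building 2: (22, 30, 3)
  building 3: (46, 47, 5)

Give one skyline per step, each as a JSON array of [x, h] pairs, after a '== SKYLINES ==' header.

== SKYLINES ==
[[9,12],[22,0]]
[[9,12],[22,3],[30,0]]
[[9,12],[22,3],[30,0],[46,5],[47,0]]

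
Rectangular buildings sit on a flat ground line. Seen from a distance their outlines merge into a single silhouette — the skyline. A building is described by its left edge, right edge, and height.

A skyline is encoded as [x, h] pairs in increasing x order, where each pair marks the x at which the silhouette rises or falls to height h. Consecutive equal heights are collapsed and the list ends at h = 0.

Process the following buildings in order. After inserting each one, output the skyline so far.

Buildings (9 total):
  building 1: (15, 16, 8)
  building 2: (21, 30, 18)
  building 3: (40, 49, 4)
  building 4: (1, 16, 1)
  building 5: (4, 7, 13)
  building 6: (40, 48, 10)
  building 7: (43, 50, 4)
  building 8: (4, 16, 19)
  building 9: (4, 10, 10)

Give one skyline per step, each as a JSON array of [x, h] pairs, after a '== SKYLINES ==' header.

== SKYLINES ==
[[15,8],[16,0]]
[[15,8],[16,0],[21,18],[30,0]]
[[15,8],[16,0],[21,18],[30,0],[40,4],[49,0]]
[[1,1],[15,8],[16,0],[21,18],[30,0],[40,4],[49,0]]
[[1,1],[4,13],[7,1],[15,8],[16,0],[21,18],[30,0],[40,4],[49,0]]
[[1,1],[4,13],[7,1],[15,8],[16,0],[21,18],[30,0],[40,10],[48,4],[49,0]]
[[1,1],[4,13],[7,1],[15,8],[16,0],[21,18],[30,0],[40,10],[48,4],[50,0]]
[[1,1],[4,19],[16,0],[21,18],[30,0],[40,10],[48,4],[50,0]]
[[1,1],[4,19],[16,0],[21,18],[30,0],[40,10],[48,4],[50,0]]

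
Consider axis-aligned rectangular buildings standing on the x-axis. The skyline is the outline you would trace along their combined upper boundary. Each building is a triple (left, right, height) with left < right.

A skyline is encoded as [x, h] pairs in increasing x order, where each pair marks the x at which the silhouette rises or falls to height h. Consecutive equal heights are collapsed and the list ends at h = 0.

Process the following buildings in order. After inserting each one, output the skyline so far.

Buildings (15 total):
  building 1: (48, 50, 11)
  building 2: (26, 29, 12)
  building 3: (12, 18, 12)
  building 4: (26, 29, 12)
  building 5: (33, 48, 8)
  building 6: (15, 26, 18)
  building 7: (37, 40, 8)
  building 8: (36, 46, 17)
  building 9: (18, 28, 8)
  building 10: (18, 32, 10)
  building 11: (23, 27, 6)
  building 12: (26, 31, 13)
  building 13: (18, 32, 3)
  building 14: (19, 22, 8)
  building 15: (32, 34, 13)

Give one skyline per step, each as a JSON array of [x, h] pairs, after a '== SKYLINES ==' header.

== SKYLINES ==
[[48,11],[50,0]]
[[26,12],[29,0],[48,11],[50,0]]
[[12,12],[18,0],[26,12],[29,0],[48,11],[50,0]]
[[12,12],[18,0],[26,12],[29,0],[48,11],[50,0]]
[[12,12],[18,0],[26,12],[29,0],[33,8],[48,11],[50,0]]
[[12,12],[15,18],[26,12],[29,0],[33,8],[48,11],[50,0]]
[[12,12],[15,18],[26,12],[29,0],[33,8],[48,11],[50,0]]
[[12,12],[15,18],[26,12],[29,0],[33,8],[36,17],[46,8],[48,11],[50,0]]
[[12,12],[15,18],[26,12],[29,0],[33,8],[36,17],[46,8],[48,11],[50,0]]
[[12,12],[15,18],[26,12],[29,10],[32,0],[33,8],[36,17],[46,8],[48,11],[50,0]]
[[12,12],[15,18],[26,12],[29,10],[32,0],[33,8],[36,17],[46,8],[48,11],[50,0]]
[[12,12],[15,18],[26,13],[31,10],[32,0],[33,8],[36,17],[46,8],[48,11],[50,0]]
[[12,12],[15,18],[26,13],[31,10],[32,0],[33,8],[36,17],[46,8],[48,11],[50,0]]
[[12,12],[15,18],[26,13],[31,10],[32,0],[33,8],[36,17],[46,8],[48,11],[50,0]]
[[12,12],[15,18],[26,13],[31,10],[32,13],[34,8],[36,17],[46,8],[48,11],[50,0]]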